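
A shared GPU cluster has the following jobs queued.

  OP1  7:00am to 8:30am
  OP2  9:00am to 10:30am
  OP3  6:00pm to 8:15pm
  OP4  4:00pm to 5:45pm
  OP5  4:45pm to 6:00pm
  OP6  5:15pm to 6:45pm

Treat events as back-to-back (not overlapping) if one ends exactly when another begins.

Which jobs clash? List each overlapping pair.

OP3 & OP6, OP4 & OP5, OP4 & OP6, OP5 & OP6

Two intervals overlap when each starts before the other ends.
Sorted by start: OP1, OP2, OP4, OP5, OP6, OP3.
OP2 starts after OP1 ends — done with OP1.
OP4 starts after OP2 ends — done with OP2.
OP5 starts before OP4 ends → OP4 and OP5 overlap.
OP6 starts before OP4 ends → OP4 and OP6 overlap.
OP3 starts after OP4 ends.
OP6 starts before OP5 ends → OP5 and OP6 overlap.
OP3 starts exactly when OP5 ends (back-to-back, no overlap).
OP3 starts before OP6 ends → OP6 and OP3 overlap.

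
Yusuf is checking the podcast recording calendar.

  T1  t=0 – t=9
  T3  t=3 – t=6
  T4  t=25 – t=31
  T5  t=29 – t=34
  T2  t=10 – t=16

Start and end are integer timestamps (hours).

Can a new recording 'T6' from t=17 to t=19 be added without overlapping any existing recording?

T1: ends t=9 at or before T6 starts t=17 → clear.
T3: ends t=6 at or before T6 starts t=17 → clear.
T2: ends t=16 at or before T6 starts t=17 → clear.
T4: starts t=25 at or after T6 ends t=19 → clear.
T5: starts t=29 at or after T6 ends t=19 → clear.

Yes — the slot is free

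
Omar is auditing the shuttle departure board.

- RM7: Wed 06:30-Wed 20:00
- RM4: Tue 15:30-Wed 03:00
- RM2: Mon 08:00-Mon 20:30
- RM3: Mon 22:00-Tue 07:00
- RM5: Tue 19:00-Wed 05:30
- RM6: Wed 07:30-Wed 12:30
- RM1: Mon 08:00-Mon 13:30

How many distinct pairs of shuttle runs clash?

Check each pair: they overlap iff neither finishes before the other starts.
Sorted by start: RM1, RM2, RM3, RM4, RM5, RM7, RM6.
RM2 starts before RM1 ends → RM1 and RM2 overlap.
RM3 starts after RM1 ends — done with RM1.
RM3 starts after RM2 ends — done with RM2.
RM4 starts after RM3 ends — done with RM3.
RM5 starts before RM4 ends → RM4 and RM5 overlap.
RM7 starts after RM4 ends — done with RM4.
RM7 starts after RM5 ends — done with RM5.
RM6 starts before RM7 ends → RM7 and RM6 overlap.
Overlapping pairs: RM1 & RM2, RM4 & RM5, RM6 & RM7 — 3 in total.

3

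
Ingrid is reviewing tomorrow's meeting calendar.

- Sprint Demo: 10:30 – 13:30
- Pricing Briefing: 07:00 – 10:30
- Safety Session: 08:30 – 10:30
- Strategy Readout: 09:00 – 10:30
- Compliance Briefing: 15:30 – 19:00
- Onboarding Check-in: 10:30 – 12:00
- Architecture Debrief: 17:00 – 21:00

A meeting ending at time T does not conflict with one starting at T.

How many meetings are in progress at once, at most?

3

Sort all start/end points and keep a running count:
07:00 start Pricing Briefing → 1
08:30 start Safety Session → 2
09:00 start Strategy Readout → 3
10:30 end Pricing Briefing → 2
10:30 end Safety Session → 1
10:30 end Strategy Readout → 0
10:30 start Onboarding Check-in → 1
10:30 start Sprint Demo → 2
12:00 end Onboarding Check-in → 1
13:30 end Sprint Demo → 0
15:30 start Compliance Briefing → 1
17:00 start Architecture Debrief → 2
19:00 end Compliance Briefing → 1
21:00 end Architecture Debrief → 0
Peak is 3, at 09:00 (Pricing Briefing, Safety Session, Strategy Readout).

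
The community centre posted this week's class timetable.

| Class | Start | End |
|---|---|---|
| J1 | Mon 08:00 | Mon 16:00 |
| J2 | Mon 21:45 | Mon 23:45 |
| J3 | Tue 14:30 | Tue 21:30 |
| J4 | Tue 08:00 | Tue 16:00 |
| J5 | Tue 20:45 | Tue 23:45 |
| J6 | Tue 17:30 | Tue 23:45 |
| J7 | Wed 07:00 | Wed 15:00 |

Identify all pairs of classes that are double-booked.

Sorted by start: J1, J2, J4, J3, J6, J5, J7.
J2 starts after J1 ends — done with J1.
J4 starts after J2 ends — done with J2.
J3 starts before J4 ends → J4 and J3 overlap.
J6 starts after J4 ends — done with J4.
J6 starts before J3 ends → J3 and J6 overlap.
J5 starts before J3 ends → J3 and J5 overlap.
J7 starts after J3 ends.
J5 starts before J6 ends → J6 and J5 overlap.
J7 starts after J6 ends.
J7 starts after J5 ends.

J3 & J4, J3 & J5, J3 & J6, J5 & J6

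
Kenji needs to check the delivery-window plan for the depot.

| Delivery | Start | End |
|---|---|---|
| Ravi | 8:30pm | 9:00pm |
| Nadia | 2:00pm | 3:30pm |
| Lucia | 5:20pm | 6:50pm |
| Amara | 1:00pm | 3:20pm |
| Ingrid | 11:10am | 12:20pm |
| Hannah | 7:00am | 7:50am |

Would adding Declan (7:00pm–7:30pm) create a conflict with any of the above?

Hannah: ends 7:50am at or before Declan starts 7:00pm → clear.
Ingrid: ends 12:20pm at or before Declan starts 7:00pm → clear.
Amara: ends 3:20pm at or before Declan starts 7:00pm → clear.
Nadia: ends 3:30pm at or before Declan starts 7:00pm → clear.
Lucia: ends 6:50pm at or before Declan starts 7:00pm → clear.
Ravi: starts 8:30pm at or after Declan ends 7:30pm → clear.

No — it doesn't clash with anything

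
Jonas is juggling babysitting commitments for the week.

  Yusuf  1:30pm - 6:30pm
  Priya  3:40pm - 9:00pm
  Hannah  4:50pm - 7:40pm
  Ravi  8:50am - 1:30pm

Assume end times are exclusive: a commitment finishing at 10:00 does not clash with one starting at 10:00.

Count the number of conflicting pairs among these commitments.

3

Two intervals overlap when each starts before the other ends.
Sorted by start: Ravi, Yusuf, Priya, Hannah.
Yusuf starts exactly when Ravi ends (back-to-back, no overlap) — done with Ravi.
Priya starts before Yusuf ends → Yusuf and Priya overlap.
Hannah starts before Yusuf ends → Yusuf and Hannah overlap.
Hannah starts before Priya ends → Priya and Hannah overlap.
Overlapping pairs: Hannah & Priya, Hannah & Yusuf, Priya & Yusuf — 3 in total.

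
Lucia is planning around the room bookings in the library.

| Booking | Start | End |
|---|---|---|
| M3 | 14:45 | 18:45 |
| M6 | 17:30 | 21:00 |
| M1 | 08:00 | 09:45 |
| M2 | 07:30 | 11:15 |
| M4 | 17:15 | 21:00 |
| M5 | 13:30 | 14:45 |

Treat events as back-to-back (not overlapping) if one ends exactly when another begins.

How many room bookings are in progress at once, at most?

3

Walk through starts and ends in time order (an end at T is processed before a start at T):
07:30 start M2 → 1
08:00 start M1 → 2
09:45 end M1 → 1
11:15 end M2 → 0
13:30 start M5 → 1
14:45 end M5 → 0
14:45 start M3 → 1
17:15 start M4 → 2
17:30 start M6 → 3
18:45 end M3 → 2
21:00 end M4 → 1
21:00 end M6 → 0
Peak is 3, at 17:30 (M3, M4, M6).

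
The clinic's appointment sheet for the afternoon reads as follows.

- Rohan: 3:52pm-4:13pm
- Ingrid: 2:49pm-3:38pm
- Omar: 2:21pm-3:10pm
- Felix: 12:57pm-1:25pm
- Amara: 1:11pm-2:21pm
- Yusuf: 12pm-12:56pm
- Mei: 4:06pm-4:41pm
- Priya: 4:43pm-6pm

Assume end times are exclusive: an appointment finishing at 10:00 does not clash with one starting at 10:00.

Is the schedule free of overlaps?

Sorted by start: Yusuf, Felix, Amara, Omar, Ingrid, Rohan, Mei, Priya.
Felix starts after Yusuf ends; Yusuf is clear from here.
Amara starts before Felix ends → Felix and Amara overlap.
That's a conflict, so the schedule is not conflict-free.

No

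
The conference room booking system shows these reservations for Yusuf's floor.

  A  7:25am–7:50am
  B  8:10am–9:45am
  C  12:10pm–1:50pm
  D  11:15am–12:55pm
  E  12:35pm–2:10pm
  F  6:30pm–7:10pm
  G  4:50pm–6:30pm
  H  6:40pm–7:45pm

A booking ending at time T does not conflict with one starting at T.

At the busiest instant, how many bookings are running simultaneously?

3

Walk through starts and ends in time order (an end at T is processed before a start at T):
7:25am start A → 1
7:50am end A → 0
8:10am start B → 1
9:45am end B → 0
11:15am start D → 1
12:10pm start C → 2
12:35pm start E → 3
12:55pm end D → 2
1:50pm end C → 1
2:10pm end E → 0
4:50pm start G → 1
6:30pm end G → 0
6:30pm start F → 1
6:40pm start H → 2
7:10pm end F → 1
7:45pm end H → 0
Peak is 3, at 12:35pm (C, D, E).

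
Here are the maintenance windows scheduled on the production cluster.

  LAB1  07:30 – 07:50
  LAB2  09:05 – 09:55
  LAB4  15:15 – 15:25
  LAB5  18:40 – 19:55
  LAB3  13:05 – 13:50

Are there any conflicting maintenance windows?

Sorted by start: LAB1, LAB2, LAB3, LAB4, LAB5.
LAB2 starts after LAB1 ends — done with LAB1.
LAB3 starts after LAB2 ends — done with LAB2.
LAB4 starts after LAB3 ends — done with LAB3.
LAB5 starts after LAB4 ends.
Every pair is clear; the schedule has no overlaps.

No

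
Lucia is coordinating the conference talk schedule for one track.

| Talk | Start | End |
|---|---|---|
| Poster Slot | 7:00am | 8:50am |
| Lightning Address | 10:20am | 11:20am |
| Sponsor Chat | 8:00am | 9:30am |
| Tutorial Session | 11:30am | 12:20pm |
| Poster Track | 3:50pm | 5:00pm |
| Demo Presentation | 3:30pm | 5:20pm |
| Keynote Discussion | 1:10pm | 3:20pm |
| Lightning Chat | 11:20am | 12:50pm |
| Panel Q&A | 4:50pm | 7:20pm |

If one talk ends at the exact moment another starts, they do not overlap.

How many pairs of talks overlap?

Check each pair: they overlap iff neither finishes before the other starts.
Sorted by start: Poster Slot, Sponsor Chat, Lightning Address, Lightning Chat, Tutorial Session, Keynote Discussion, Demo Presentation, Poster Track, Panel Q&A.
Sponsor Chat starts before Poster Slot ends → Poster Slot and Sponsor Chat overlap.
Lightning Address starts after Poster Slot ends — done with Poster Slot.
Lightning Address starts after Sponsor Chat ends — done with Sponsor Chat.
Lightning Chat starts exactly when Lightning Address ends (back-to-back, no overlap) — done with Lightning Address.
Tutorial Session starts before Lightning Chat ends → Lightning Chat and Tutorial Session overlap.
Keynote Discussion starts after Lightning Chat ends — done with Lightning Chat.
Keynote Discussion starts after Tutorial Session ends — done with Tutorial Session.
Demo Presentation starts after Keynote Discussion ends — done with Keynote Discussion.
Poster Track starts before Demo Presentation ends → Demo Presentation and Poster Track overlap.
Panel Q&A starts before Demo Presentation ends → Demo Presentation and Panel Q&A overlap.
Panel Q&A starts before Poster Track ends → Poster Track and Panel Q&A overlap.
Overlapping pairs: Demo Presentation & Panel Q&A, Demo Presentation & Poster Track, Lightning Chat & Tutorial Session, Panel Q&A & Poster Track, Poster Slot & Sponsor Chat — 5 in total.

5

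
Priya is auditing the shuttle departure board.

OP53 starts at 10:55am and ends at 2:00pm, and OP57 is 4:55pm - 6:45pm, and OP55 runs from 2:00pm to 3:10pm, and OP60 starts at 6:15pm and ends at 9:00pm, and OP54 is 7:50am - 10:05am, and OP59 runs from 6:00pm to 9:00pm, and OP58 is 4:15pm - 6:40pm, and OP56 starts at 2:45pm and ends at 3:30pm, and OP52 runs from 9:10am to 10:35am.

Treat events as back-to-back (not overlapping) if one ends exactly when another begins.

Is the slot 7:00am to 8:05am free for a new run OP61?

OP54: starts 7:50am before OP61 ends 8:05am, and ends 10:05am after OP61 starts 7:00am → overlap.
OP52: starts 9:10am at or after OP61 ends 8:05am → clear.
OP53: starts 10:55am at or after OP61 ends 8:05am → clear.
OP55: starts 2:00pm at or after OP61 ends 8:05am → clear.
OP56: starts 2:45pm at or after OP61 ends 8:05am → clear.
OP58: starts 4:15pm at or after OP61 ends 8:05am → clear.
OP57: starts 4:55pm at or after OP61 ends 8:05am → clear.
OP59: starts 6:00pm at or after OP61 ends 8:05am → clear.
OP60: starts 6:15pm at or after OP61 ends 8:05am → clear.
OP61 overlaps OP54.

No — it overlaps OP54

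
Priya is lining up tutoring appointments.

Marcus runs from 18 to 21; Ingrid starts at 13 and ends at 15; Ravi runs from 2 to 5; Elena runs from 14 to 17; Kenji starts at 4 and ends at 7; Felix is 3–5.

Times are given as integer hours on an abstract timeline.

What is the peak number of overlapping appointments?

Walk through starts and ends in time order (an end at T is processed before a start at T):
2 start Ravi → 1
3 start Felix → 2
4 start Kenji → 3
5 end Felix → 2
5 end Ravi → 1
7 end Kenji → 0
13 start Ingrid → 1
14 start Elena → 2
15 end Ingrid → 1
17 end Elena → 0
18 start Marcus → 1
21 end Marcus → 0
Peak is 3, at 4 (Felix, Kenji, Ravi).

3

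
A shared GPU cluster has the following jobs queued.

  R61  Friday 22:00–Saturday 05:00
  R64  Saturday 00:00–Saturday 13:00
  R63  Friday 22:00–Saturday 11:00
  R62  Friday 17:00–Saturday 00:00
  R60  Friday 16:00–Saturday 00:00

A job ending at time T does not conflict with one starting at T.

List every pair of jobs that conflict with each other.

Sorted by start: R60, R62, R61, R63, R64.
R62 starts before R60 ends → R60 and R62 overlap.
R61 starts before R60 ends → R60 and R61 overlap.
R63 starts before R60 ends → R60 and R63 overlap.
R64 starts exactly when R60 ends (back-to-back, no overlap).
R61 starts before R62 ends → R62 and R61 overlap.
R63 starts before R62 ends → R62 and R63 overlap.
R64 starts exactly when R62 ends (back-to-back, no overlap).
R63 starts before R61 ends → R61 and R63 overlap.
R64 starts before R61 ends → R61 and R64 overlap.
R64 starts before R63 ends → R63 and R64 overlap.

R60 & R61, R60 & R62, R60 & R63, R61 & R62, R61 & R63, R61 & R64, R62 & R63, R63 & R64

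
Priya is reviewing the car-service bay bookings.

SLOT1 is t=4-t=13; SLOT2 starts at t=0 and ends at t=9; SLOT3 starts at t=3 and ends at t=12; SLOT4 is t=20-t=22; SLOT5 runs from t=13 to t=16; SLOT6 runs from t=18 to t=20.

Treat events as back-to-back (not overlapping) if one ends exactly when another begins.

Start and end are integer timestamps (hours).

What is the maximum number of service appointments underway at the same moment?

3

Sort all start/end points and keep a running count:
t=0 start SLOT2 → 1
t=3 start SLOT3 → 2
t=4 start SLOT1 → 3
t=9 end SLOT2 → 2
t=12 end SLOT3 → 1
t=13 end SLOT1 → 0
t=13 start SLOT5 → 1
t=16 end SLOT5 → 0
t=18 start SLOT6 → 1
t=20 end SLOT6 → 0
t=20 start SLOT4 → 1
t=22 end SLOT4 → 0
Peak is 3, at t=4 (SLOT1, SLOT2, SLOT3).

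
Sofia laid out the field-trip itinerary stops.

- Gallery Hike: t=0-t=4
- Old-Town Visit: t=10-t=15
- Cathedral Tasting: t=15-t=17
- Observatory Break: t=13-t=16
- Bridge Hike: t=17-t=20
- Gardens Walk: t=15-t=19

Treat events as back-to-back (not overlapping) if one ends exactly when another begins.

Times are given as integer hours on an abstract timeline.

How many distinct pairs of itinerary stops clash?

Sorted by start: Gallery Hike, Old-Town Visit, Observatory Break, Cathedral Tasting, Gardens Walk, Bridge Hike.
Old-Town Visit starts after Gallery Hike ends — done with Gallery Hike.
Observatory Break starts before Old-Town Visit ends → Old-Town Visit and Observatory Break overlap.
Cathedral Tasting starts exactly when Old-Town Visit ends (back-to-back, no overlap) — done with Old-Town Visit.
Cathedral Tasting starts before Observatory Break ends → Observatory Break and Cathedral Tasting overlap.
Gardens Walk starts before Observatory Break ends → Observatory Break and Gardens Walk overlap.
Bridge Hike starts after Observatory Break ends.
Gardens Walk starts before Cathedral Tasting ends → Cathedral Tasting and Gardens Walk overlap.
Bridge Hike starts exactly when Cathedral Tasting ends (back-to-back, no overlap).
Bridge Hike starts before Gardens Walk ends → Gardens Walk and Bridge Hike overlap.
Overlapping pairs: Bridge Hike & Gardens Walk, Cathedral Tasting & Gardens Walk, Cathedral Tasting & Observatory Break, Gardens Walk & Observatory Break, Observatory Break & Old-Town Visit — 5 in total.

5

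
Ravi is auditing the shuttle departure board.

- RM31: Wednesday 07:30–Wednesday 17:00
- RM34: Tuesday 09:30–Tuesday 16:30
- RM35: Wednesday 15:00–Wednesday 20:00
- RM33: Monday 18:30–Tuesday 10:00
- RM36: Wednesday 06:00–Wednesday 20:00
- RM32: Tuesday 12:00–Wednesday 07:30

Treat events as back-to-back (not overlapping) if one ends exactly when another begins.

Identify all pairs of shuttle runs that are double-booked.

RM31 & RM35, RM31 & RM36, RM32 & RM34, RM32 & RM36, RM33 & RM34, RM35 & RM36

Sorted by start: RM33, RM34, RM32, RM36, RM31, RM35.
RM34 starts before RM33 ends → RM33 and RM34 overlap.
RM32 starts after RM33 ends — done with RM33.
RM32 starts before RM34 ends → RM34 and RM32 overlap.
RM36 starts after RM34 ends — done with RM34.
RM36 starts before RM32 ends → RM32 and RM36 overlap.
RM31 starts exactly when RM32 ends (back-to-back, no overlap) — done with RM32.
RM31 starts before RM36 ends → RM36 and RM31 overlap.
RM35 starts before RM36 ends → RM36 and RM35 overlap.
RM35 starts before RM31 ends → RM31 and RM35 overlap.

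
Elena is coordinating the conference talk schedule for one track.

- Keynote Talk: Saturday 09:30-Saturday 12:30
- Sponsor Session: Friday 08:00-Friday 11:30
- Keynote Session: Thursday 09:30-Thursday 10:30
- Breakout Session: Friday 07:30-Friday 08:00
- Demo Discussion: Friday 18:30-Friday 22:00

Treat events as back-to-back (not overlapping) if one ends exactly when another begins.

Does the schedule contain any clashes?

Two intervals overlap when each starts before the other ends.
Sorted by start: Keynote Session, Breakout Session, Sponsor Session, Demo Discussion, Keynote Talk.
Breakout Session starts after Keynote Session ends; Keynote Session is clear from here.
Sponsor Session starts exactly when Breakout Session ends (back-to-back, no overlap); Breakout Session is clear from here.
Demo Discussion starts after Sponsor Session ends; Sponsor Session is clear from here.
Keynote Talk starts after Demo Discussion ends.
Every pair is clear; the schedule has no overlaps.

No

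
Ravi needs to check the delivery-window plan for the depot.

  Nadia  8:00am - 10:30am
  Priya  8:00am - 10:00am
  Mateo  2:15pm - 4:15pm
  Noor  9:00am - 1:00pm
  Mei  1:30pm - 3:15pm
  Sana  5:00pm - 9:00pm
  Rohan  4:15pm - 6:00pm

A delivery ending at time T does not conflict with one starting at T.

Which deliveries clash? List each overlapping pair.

Sorted by start: Nadia, Priya, Noor, Mei, Mateo, Rohan, Sana.
Priya starts before Nadia ends → Nadia and Priya overlap.
Noor starts before Nadia ends → Nadia and Noor overlap.
Mei starts after Nadia ends — done with Nadia.
Noor starts before Priya ends → Priya and Noor overlap.
Mei starts after Priya ends — done with Priya.
Mei starts after Noor ends — done with Noor.
Mateo starts before Mei ends → Mei and Mateo overlap.
Rohan starts after Mei ends — done with Mei.
Rohan starts exactly when Mateo ends (back-to-back, no overlap) — done with Mateo.
Sana starts before Rohan ends → Rohan and Sana overlap.

Mateo & Mei, Nadia & Noor, Nadia & Priya, Noor & Priya, Rohan & Sana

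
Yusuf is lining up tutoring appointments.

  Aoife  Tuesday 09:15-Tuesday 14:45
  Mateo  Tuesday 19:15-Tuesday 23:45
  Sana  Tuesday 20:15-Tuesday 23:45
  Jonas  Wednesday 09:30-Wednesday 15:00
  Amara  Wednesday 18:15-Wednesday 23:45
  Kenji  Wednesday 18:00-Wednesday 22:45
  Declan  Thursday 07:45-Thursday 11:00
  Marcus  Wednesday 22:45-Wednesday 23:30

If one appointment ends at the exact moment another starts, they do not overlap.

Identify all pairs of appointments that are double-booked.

Sorted by start: Aoife, Mateo, Sana, Jonas, Kenji, Amara, Marcus, Declan.
Mateo starts after Aoife ends, so Aoife has no further overlaps.
Sana starts before Mateo ends → Mateo and Sana overlap.
Jonas starts after Mateo ends, so Mateo has no further overlaps.
Jonas starts after Sana ends, so Sana has no further overlaps.
Kenji starts after Jonas ends, so Jonas has no further overlaps.
Amara starts before Kenji ends → Kenji and Amara overlap.
Marcus starts exactly when Kenji ends (back-to-back, no overlap), so Kenji has no further overlaps.
Marcus starts before Amara ends → Amara and Marcus overlap.
Declan starts after Amara ends.
Declan starts after Marcus ends.

Amara & Kenji, Amara & Marcus, Mateo & Sana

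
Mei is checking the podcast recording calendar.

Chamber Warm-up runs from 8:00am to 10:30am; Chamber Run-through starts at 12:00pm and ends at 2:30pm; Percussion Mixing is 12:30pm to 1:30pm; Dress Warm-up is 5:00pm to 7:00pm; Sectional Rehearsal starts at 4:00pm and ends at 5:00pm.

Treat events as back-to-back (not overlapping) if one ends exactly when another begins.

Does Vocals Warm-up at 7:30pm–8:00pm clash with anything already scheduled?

Chamber Warm-up: ends 10:30am at or before Vocals Warm-up starts 7:30pm → clear.
Chamber Run-through: ends 2:30pm at or before Vocals Warm-up starts 7:30pm → clear.
Percussion Mixing: ends 1:30pm at or before Vocals Warm-up starts 7:30pm → clear.
Sectional Rehearsal: ends 5:00pm at or before Vocals Warm-up starts 7:30pm → clear.
Dress Warm-up: ends 7:00pm at or before Vocals Warm-up starts 7:30pm → clear.

No — it doesn't clash with anything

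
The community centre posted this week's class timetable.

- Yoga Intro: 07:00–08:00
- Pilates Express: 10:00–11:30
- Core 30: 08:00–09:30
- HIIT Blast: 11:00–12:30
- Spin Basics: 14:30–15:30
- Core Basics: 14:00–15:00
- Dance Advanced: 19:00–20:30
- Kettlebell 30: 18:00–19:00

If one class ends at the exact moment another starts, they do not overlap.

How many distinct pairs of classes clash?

Sorted by start: Yoga Intro, Core 30, Pilates Express, HIIT Blast, Core Basics, Spin Basics, Kettlebell 30, Dance Advanced.
Core 30 starts exactly when Yoga Intro ends (back-to-back, no overlap) — done with Yoga Intro.
Pilates Express starts after Core 30 ends — done with Core 30.
HIIT Blast starts before Pilates Express ends → Pilates Express and HIIT Blast overlap.
Core Basics starts after Pilates Express ends — done with Pilates Express.
Core Basics starts after HIIT Blast ends — done with HIIT Blast.
Spin Basics starts before Core Basics ends → Core Basics and Spin Basics overlap.
Kettlebell 30 starts after Core Basics ends — done with Core Basics.
Kettlebell 30 starts after Spin Basics ends — done with Spin Basics.
Dance Advanced starts exactly when Kettlebell 30 ends (back-to-back, no overlap).
Overlapping pairs: Core Basics & Spin Basics, HIIT Blast & Pilates Express — 2 in total.

2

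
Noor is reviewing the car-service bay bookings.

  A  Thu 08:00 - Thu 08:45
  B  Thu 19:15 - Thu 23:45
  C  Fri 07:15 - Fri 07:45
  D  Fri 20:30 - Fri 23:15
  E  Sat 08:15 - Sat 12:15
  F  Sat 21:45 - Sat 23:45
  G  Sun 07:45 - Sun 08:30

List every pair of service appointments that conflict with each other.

Sorted by start: A, B, C, D, E, F, G.
B starts after A ends, so nothing later overlaps A either.
C starts after B ends, so nothing later overlaps B either.
D starts after C ends, so nothing later overlaps C either.
E starts after D ends, so nothing later overlaps D either.
F starts after E ends, so nothing later overlaps E either.
G starts after F ends.

none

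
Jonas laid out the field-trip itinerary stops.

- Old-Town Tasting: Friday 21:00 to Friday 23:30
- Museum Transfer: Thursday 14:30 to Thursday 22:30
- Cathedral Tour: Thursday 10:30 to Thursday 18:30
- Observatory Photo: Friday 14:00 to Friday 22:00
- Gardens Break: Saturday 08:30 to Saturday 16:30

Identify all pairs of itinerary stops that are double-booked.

Two intervals overlap when each starts before the other ends.
Sorted by start: Cathedral Tour, Museum Transfer, Observatory Photo, Old-Town Tasting, Gardens Break.
Museum Transfer starts before Cathedral Tour ends → Cathedral Tour and Museum Transfer overlap.
Observatory Photo starts after Cathedral Tour ends, so nothing later overlaps Cathedral Tour either.
Observatory Photo starts after Museum Transfer ends, so nothing later overlaps Museum Transfer either.
Old-Town Tasting starts before Observatory Photo ends → Observatory Photo and Old-Town Tasting overlap.
Gardens Break starts after Observatory Photo ends.
Gardens Break starts after Old-Town Tasting ends.

Cathedral Tour & Museum Transfer, Observatory Photo & Old-Town Tasting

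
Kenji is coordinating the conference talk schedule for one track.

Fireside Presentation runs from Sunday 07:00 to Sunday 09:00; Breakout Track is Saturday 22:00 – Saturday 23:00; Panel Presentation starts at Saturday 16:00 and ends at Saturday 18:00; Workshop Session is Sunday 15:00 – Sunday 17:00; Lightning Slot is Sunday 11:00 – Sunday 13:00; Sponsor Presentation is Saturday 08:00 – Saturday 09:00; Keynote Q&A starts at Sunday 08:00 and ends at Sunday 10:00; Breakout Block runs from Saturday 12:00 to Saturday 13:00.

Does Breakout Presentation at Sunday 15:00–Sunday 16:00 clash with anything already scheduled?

Yes — it overlaps Workshop Session

Sponsor Presentation: ends Saturday 09:00 at or before Breakout Presentation starts Sunday 15:00 → clear.
Breakout Block: ends Saturday 13:00 at or before Breakout Presentation starts Sunday 15:00 → clear.
Panel Presentation: ends Saturday 18:00 at or before Breakout Presentation starts Sunday 15:00 → clear.
Breakout Track: ends Saturday 23:00 at or before Breakout Presentation starts Sunday 15:00 → clear.
Fireside Presentation: ends Sunday 09:00 at or before Breakout Presentation starts Sunday 15:00 → clear.
Keynote Q&A: ends Sunday 10:00 at or before Breakout Presentation starts Sunday 15:00 → clear.
Lightning Slot: ends Sunday 13:00 at or before Breakout Presentation starts Sunday 15:00 → clear.
Workshop Session: starts Sunday 15:00 before Breakout Presentation ends Sunday 16:00, and ends Sunday 17:00 after Breakout Presentation starts Sunday 15:00 → overlap.
Breakout Presentation overlaps Workshop Session.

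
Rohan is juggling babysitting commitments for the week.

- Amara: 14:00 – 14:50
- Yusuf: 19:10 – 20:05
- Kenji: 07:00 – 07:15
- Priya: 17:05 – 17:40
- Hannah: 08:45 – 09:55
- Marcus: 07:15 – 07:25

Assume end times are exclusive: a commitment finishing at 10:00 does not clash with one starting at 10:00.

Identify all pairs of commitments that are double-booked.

Two intervals overlap when each starts before the other ends.
Sorted by start: Kenji, Marcus, Hannah, Amara, Priya, Yusuf.
Marcus starts exactly when Kenji ends (back-to-back, no overlap), so nothing later overlaps Kenji either.
Hannah starts after Marcus ends, so nothing later overlaps Marcus either.
Amara starts after Hannah ends, so nothing later overlaps Hannah either.
Priya starts after Amara ends, so nothing later overlaps Amara either.
Yusuf starts after Priya ends.

no conflicts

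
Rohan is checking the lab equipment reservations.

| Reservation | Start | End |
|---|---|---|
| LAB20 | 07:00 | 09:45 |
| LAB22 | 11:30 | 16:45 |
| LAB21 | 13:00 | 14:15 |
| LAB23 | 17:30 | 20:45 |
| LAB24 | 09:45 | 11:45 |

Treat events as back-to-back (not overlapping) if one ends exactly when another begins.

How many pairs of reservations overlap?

2

Sorted by start: LAB20, LAB24, LAB22, LAB21, LAB23.
LAB24 starts exactly when LAB20 ends (back-to-back, no overlap), so nothing later overlaps LAB20 either.
LAB22 starts before LAB24 ends → LAB24 and LAB22 overlap.
LAB21 starts after LAB24 ends, so nothing later overlaps LAB24 either.
LAB21 starts before LAB22 ends → LAB22 and LAB21 overlap.
LAB23 starts after LAB22 ends.
LAB23 starts after LAB21 ends.
Overlapping pairs: LAB21 & LAB22, LAB22 & LAB24 — 2 in total.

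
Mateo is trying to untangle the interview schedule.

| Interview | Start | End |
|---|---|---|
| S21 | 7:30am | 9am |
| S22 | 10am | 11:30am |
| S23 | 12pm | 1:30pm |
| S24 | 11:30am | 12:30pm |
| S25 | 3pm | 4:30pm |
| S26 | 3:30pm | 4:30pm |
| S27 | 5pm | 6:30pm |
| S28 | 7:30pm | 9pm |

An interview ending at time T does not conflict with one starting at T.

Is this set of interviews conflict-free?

Two intervals overlap when each starts before the other ends.
Sorted by start: S21, S22, S24, S23, S25, S26, S27, S28.
S22 starts after S21 ends — done with S21.
S24 starts exactly when S22 ends (back-to-back, no overlap) — done with S22.
S23 starts before S24 ends → S24 and S23 overlap.
That's a conflict, so the schedule is not conflict-free.

No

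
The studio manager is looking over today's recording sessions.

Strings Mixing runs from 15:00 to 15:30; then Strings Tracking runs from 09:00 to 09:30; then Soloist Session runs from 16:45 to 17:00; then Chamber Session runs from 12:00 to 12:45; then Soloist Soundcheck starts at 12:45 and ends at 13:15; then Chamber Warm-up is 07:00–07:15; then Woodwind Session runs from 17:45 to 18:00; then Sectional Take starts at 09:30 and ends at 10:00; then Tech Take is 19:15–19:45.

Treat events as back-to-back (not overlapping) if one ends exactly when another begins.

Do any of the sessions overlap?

Sorted by start: Chamber Warm-up, Strings Tracking, Sectional Take, Chamber Session, Soloist Soundcheck, Strings Mixing, Soloist Session, Woodwind Session, Tech Take.
Strings Tracking starts after Chamber Warm-up ends; Chamber Warm-up is clear from here.
Sectional Take starts exactly when Strings Tracking ends (back-to-back, no overlap); Strings Tracking is clear from here.
Chamber Session starts after Sectional Take ends; Sectional Take is clear from here.
Soloist Soundcheck starts exactly when Chamber Session ends (back-to-back, no overlap); Chamber Session is clear from here.
Strings Mixing starts after Soloist Soundcheck ends; Soloist Soundcheck is clear from here.
Soloist Session starts after Strings Mixing ends; Strings Mixing is clear from here.
Woodwind Session starts after Soloist Session ends; Soloist Session is clear from here.
Tech Take starts after Woodwind Session ends.
Every pair is clear; the schedule has no overlaps.

No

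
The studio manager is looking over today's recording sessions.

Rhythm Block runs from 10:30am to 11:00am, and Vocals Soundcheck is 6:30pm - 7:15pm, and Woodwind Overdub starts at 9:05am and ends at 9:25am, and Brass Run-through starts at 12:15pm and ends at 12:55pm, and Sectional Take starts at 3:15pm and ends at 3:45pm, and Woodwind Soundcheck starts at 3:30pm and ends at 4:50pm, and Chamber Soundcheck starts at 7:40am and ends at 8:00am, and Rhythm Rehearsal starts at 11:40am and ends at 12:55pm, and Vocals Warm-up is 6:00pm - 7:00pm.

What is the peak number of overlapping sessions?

Sort all start/end points and keep a running count:
7:40am start Chamber Soundcheck → 1
8:00am end Chamber Soundcheck → 0
9:05am start Woodwind Overdub → 1
9:25am end Woodwind Overdub → 0
10:30am start Rhythm Block → 1
11:00am end Rhythm Block → 0
11:40am start Rhythm Rehearsal → 1
12:15pm start Brass Run-through → 2
12:55pm end Brass Run-through → 1
12:55pm end Rhythm Rehearsal → 0
3:15pm start Sectional Take → 1
3:30pm start Woodwind Soundcheck → 2
3:45pm end Sectional Take → 1
4:50pm end Woodwind Soundcheck → 0
6:00pm start Vocals Warm-up → 1
6:30pm start Vocals Soundcheck → 2
7:00pm end Vocals Warm-up → 1
7:15pm end Vocals Soundcheck → 0
Peak is 2, at 12:15pm (Brass Run-through, Rhythm Rehearsal).

2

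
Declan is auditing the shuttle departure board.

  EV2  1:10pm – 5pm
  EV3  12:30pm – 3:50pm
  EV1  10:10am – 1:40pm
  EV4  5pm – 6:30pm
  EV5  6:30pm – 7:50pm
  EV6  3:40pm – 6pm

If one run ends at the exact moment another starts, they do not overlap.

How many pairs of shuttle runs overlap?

Sorted by start: EV1, EV3, EV2, EV6, EV4, EV5.
EV3 starts before EV1 ends → EV1 and EV3 overlap.
EV2 starts before EV1 ends → EV1 and EV2 overlap.
EV6 starts after EV1 ends; EV1 is clear from here.
EV2 starts before EV3 ends → EV3 and EV2 overlap.
EV6 starts before EV3 ends → EV3 and EV6 overlap.
EV4 starts after EV3 ends; EV3 is clear from here.
EV6 starts before EV2 ends → EV2 and EV6 overlap.
EV4 starts exactly when EV2 ends (back-to-back, no overlap); EV2 is clear from here.
EV4 starts before EV6 ends → EV6 and EV4 overlap.
EV5 starts after EV6 ends.
EV5 starts exactly when EV4 ends (back-to-back, no overlap).
Overlapping pairs: EV1 & EV2, EV1 & EV3, EV2 & EV3, EV2 & EV6, EV3 & EV6, EV4 & EV6 — 6 in total.

6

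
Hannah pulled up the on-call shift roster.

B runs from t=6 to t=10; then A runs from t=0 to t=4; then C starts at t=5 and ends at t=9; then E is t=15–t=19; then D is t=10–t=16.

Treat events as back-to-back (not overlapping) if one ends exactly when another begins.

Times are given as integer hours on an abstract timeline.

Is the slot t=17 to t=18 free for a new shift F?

A: ends t=4 at or before F starts t=17 → clear.
C: ends t=9 at or before F starts t=17 → clear.
B: ends t=10 at or before F starts t=17 → clear.
D: ends t=16 at or before F starts t=17 → clear.
E: starts t=15 before F ends t=18, and ends t=19 after F starts t=17 → overlap.
F overlaps E.

No — it overlaps E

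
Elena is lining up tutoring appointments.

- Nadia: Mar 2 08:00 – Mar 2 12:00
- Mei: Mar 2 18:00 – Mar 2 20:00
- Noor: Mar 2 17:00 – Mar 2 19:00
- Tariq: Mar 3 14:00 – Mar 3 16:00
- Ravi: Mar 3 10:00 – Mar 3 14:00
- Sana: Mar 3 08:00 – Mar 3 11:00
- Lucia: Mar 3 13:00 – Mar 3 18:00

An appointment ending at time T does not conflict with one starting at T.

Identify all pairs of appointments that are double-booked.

Lucia & Ravi, Lucia & Tariq, Mei & Noor, Ravi & Sana

Two intervals overlap when each starts before the other ends.
Sorted by start: Nadia, Noor, Mei, Sana, Ravi, Lucia, Tariq.
Noor starts after Nadia ends, so Nadia has no further overlaps.
Mei starts before Noor ends → Noor and Mei overlap.
Sana starts after Noor ends, so Noor has no further overlaps.
Sana starts after Mei ends, so Mei has no further overlaps.
Ravi starts before Sana ends → Sana and Ravi overlap.
Lucia starts after Sana ends, so Sana has no further overlaps.
Lucia starts before Ravi ends → Ravi and Lucia overlap.
Tariq starts exactly when Ravi ends (back-to-back, no overlap).
Tariq starts before Lucia ends → Lucia and Tariq overlap.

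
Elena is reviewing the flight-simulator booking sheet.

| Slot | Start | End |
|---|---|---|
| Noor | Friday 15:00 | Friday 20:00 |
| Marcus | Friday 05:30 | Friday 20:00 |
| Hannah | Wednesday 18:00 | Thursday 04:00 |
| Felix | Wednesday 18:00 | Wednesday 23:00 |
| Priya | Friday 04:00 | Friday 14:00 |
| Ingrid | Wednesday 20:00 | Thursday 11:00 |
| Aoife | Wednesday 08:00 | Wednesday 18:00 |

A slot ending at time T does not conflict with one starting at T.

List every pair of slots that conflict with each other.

Felix & Hannah, Felix & Ingrid, Hannah & Ingrid, Marcus & Noor, Marcus & Priya

Check each pair: they overlap iff neither finishes before the other starts.
Sorted by start: Aoife, Hannah, Felix, Ingrid, Priya, Marcus, Noor.
Hannah starts exactly when Aoife ends (back-to-back, no overlap) — done with Aoife.
Felix starts before Hannah ends → Hannah and Felix overlap.
Ingrid starts before Hannah ends → Hannah and Ingrid overlap.
Priya starts after Hannah ends — done with Hannah.
Ingrid starts before Felix ends → Felix and Ingrid overlap.
Priya starts after Felix ends — done with Felix.
Priya starts after Ingrid ends — done with Ingrid.
Marcus starts before Priya ends → Priya and Marcus overlap.
Noor starts after Priya ends.
Noor starts before Marcus ends → Marcus and Noor overlap.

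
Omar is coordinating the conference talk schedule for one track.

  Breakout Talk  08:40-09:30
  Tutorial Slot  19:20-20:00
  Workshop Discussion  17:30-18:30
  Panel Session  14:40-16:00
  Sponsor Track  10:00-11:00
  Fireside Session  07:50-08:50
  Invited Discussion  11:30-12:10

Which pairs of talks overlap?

Sorted by start: Fireside Session, Breakout Talk, Sponsor Track, Invited Discussion, Panel Session, Workshop Discussion, Tutorial Slot.
Breakout Talk starts before Fireside Session ends → Fireside Session and Breakout Talk overlap.
Sponsor Track starts after Fireside Session ends, so Fireside Session has no further overlaps.
Sponsor Track starts after Breakout Talk ends, so Breakout Talk has no further overlaps.
Invited Discussion starts after Sponsor Track ends, so Sponsor Track has no further overlaps.
Panel Session starts after Invited Discussion ends, so Invited Discussion has no further overlaps.
Workshop Discussion starts after Panel Session ends, so Panel Session has no further overlaps.
Tutorial Slot starts after Workshop Discussion ends.

Breakout Talk & Fireside Session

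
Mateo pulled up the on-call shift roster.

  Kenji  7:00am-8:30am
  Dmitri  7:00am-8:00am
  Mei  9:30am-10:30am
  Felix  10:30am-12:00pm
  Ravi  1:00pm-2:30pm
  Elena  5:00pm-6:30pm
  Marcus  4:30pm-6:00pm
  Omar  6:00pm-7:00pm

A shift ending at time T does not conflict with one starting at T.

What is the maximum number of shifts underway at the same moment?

2

Sort all start/end points and keep a running count:
7:00am start Dmitri → 1
7:00am start Kenji → 2
8:00am end Dmitri → 1
8:30am end Kenji → 0
9:30am start Mei → 1
10:30am end Mei → 0
10:30am start Felix → 1
12:00pm end Felix → 0
1:00pm start Ravi → 1
2:30pm end Ravi → 0
4:30pm start Marcus → 1
5:00pm start Elena → 2
6:00pm end Marcus → 1
6:00pm start Omar → 2
6:30pm end Elena → 1
7:00pm end Omar → 0
Peak is 2, at 7:00am (Dmitri, Kenji).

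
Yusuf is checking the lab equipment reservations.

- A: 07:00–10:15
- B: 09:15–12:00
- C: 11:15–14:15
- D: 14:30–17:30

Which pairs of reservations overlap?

A & B, B & C

Sorted by start: A, B, C, D.
B starts before A ends → A and B overlap.
C starts after A ends, so A has no further overlaps.
C starts before B ends → B and C overlap.
D starts after B ends.
D starts after C ends.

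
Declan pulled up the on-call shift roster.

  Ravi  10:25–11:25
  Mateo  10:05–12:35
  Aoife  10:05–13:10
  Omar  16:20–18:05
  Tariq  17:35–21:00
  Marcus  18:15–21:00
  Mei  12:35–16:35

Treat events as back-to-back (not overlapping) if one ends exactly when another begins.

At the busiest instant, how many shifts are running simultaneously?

3

Sweep the timeline, counting +1 at each start and −1 at each end (ends before starts at a tie):
10:05 start Aoife → 1
10:05 start Mateo → 2
10:25 start Ravi → 3
11:25 end Ravi → 2
12:35 end Mateo → 1
12:35 start Mei → 2
13:10 end Aoife → 1
16:20 start Omar → 2
16:35 end Mei → 1
17:35 start Tariq → 2
18:05 end Omar → 1
18:15 start Marcus → 2
21:00 end Marcus → 1
21:00 end Tariq → 0
Peak is 3, at 10:25 (Aoife, Mateo, Ravi).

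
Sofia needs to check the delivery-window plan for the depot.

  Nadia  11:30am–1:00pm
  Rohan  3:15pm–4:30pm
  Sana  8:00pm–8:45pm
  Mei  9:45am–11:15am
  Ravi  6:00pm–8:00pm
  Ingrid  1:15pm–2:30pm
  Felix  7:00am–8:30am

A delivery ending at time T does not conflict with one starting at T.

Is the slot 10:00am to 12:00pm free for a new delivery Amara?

No — it overlaps Mei, Nadia

Felix: ends 8:30am at or before Amara starts 10:00am → clear.
Mei: starts 9:45am before Amara ends 12:00pm, and ends 11:15am after Amara starts 10:00am → overlap.
Nadia: starts 11:30am before Amara ends 12:00pm, and ends 1:00pm after Amara starts 10:00am → overlap.
Ingrid: starts 1:15pm at or after Amara ends 12:00pm → clear.
Rohan: starts 3:15pm at or after Amara ends 12:00pm → clear.
Ravi: starts 6:00pm at or after Amara ends 12:00pm → clear.
Sana: starts 8:00pm at or after Amara ends 12:00pm → clear.
Amara overlaps Mei, Nadia.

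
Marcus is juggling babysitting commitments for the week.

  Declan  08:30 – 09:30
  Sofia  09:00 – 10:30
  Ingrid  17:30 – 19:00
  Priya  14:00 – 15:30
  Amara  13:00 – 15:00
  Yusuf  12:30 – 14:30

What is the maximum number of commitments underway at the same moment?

Sweep the timeline, counting +1 at each start and −1 at each end (ends before starts at a tie):
08:30 start Declan → 1
09:00 start Sofia → 2
09:30 end Declan → 1
10:30 end Sofia → 0
12:30 start Yusuf → 1
13:00 start Amara → 2
14:00 start Priya → 3
14:30 end Yusuf → 2
15:00 end Amara → 1
15:30 end Priya → 0
17:30 start Ingrid → 1
19:00 end Ingrid → 0
Peak is 3, at 14:00 (Amara, Priya, Yusuf).

3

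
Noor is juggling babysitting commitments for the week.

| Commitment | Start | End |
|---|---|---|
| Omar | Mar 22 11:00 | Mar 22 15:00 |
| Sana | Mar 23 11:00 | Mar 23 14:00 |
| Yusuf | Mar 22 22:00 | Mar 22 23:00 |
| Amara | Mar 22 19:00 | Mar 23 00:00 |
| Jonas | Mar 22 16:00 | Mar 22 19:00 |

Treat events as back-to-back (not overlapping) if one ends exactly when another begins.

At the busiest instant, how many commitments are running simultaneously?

Sweep the timeline, counting +1 at each start and −1 at each end (ends before starts at a tie):
Mar 22 11:00 start Omar → 1
Mar 22 15:00 end Omar → 0
Mar 22 16:00 start Jonas → 1
Mar 22 19:00 end Jonas → 0
Mar 22 19:00 start Amara → 1
Mar 22 22:00 start Yusuf → 2
Mar 22 23:00 end Yusuf → 1
Mar 23 00:00 end Amara → 0
Mar 23 11:00 start Sana → 1
Mar 23 14:00 end Sana → 0
Peak is 2, at Mar 22 22:00 (Amara, Yusuf).

2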